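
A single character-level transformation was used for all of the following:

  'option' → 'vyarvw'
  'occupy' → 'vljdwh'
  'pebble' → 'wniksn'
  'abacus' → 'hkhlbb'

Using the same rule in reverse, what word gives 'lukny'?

A repeating key of period 2 is used — shifts +7, +9 over and over.
Undoing it on lukny: l−7=e, u−9=l, k−7=d, n−9=e, y−7=r.

elder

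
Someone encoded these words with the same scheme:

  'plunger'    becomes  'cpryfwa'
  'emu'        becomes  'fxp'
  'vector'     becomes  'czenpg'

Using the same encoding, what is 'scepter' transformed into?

cpeapnd

The output letters match the input read backwards, each shifted +11: plunger reversed is regnulp. Two steps: reverse the string, then apply a Caesar shift of +11.
For scepter: reverse → retpecs; then shift: r+11=c, e+11=p, t+11=e, p+11=a, e+11=p, c+11=n, s+11=d.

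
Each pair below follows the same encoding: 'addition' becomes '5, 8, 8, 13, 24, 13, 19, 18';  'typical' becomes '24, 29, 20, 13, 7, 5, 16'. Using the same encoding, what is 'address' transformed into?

5, 8, 8, 22, 9, 23, 23

a is letter #1 and maps to 5: an offset of 4. Each letter is replaced by its alphabet position (a=1..z=26) + 4.
Applying it to address: a=1→5, d=4→8, d=4→8, r=18→22, e=5→9, s=19→23, s=19→23.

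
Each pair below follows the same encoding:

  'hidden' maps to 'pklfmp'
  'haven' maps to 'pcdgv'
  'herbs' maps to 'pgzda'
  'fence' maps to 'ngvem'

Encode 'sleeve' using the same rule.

Shifts by position in hidden: pos 0: h→p (+8), pos 1: i→k (+2), pos 2: d→l (+8), pos 3: d→f (+2) — repeating every 2. It's a Vigenère-style cipher with numeric key [8,2]: position i shifts by key[i mod 2].
Applying it to sleeve: s+8=a, l+2=n, e+8=m, e+2=g, v+8=d, e+2=g.

anmgdg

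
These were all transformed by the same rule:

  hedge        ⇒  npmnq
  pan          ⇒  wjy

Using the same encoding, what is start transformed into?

The output letters match the input read backwards, each shifted +9: hedge reversed is egdeh. The word is reversed, then every letter is shifted forward by 9.
For start: reverse → trats; then shift: t+9=c, r+9=a, a+9=j, t+9=c, s+9=b.

cajcb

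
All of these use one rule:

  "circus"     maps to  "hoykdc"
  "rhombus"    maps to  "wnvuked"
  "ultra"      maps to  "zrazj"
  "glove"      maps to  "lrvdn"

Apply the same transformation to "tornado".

yuyvjnz

Letter i (0-indexed) is shifted by i+5, so successive shifts are 5, 6, 7, ….
On tornado: t+5=y, o+6=u, r+7=y, n+8=v, a+9=j, d+10=n, o+11=z.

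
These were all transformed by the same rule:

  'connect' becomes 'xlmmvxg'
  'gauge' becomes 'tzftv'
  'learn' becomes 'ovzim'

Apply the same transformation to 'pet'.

Each letter is replaced by its mirror in the alphabet: a↔z, b↔y, c↔x, and so on (the Atbash cipher).
Applying it to pet: p↔k, e↔v, t↔g.

kvg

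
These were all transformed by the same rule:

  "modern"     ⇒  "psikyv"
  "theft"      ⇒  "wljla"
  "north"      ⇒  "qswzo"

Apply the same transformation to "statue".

vxfzbm

In modern: m→p is +3, o→s is +4, d→i is +5, e→k is +6 — the shift increases by 1 each position. Letter i (0-indexed) is shifted by i+3, so successive shifts are 3, 4, 5, ….
On statue: s+3=v, t+4=x, a+5=f, t+6=z, u+7=b, e+8=m.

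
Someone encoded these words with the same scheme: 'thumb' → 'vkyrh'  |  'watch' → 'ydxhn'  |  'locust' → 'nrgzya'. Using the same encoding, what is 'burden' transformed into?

dxviku

In thumb: t→v is +2, h→k is +3, u→y is +4, m→r is +5 — the shift increases by 1 each position. Each letter shifts forward by (position + 2), i.e. 2, 3, 4, … — the shift grows by one for each successive letter.
On burden: b+2=d, u+3=x, r+4=v, d+5=i, e+6=k, n+7=u.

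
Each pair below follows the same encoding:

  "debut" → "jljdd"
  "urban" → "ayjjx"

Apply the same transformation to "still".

In debut: d→j is +6, e→l is +7, b→j is +8, u→d is +9 — the shift increases by 1 each position. Letter i (0-indexed) is shifted by i+6, so successive shifts are 6, 7, 8, ….
For still: s+6=y, t+7=a, i+8=q, l+9=u, l+10=v.

yaquv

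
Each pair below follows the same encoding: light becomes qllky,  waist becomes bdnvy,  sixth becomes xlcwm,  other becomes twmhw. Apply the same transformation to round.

wrzqi

Shifts by position in light: pos 0: l→q (+5), pos 1: i→l (+3), pos 2: g→l (+5), pos 3: h→k (+3) — repeating every 2. It's a Vigenère-style cipher with numeric key [5,3]: position i shifts by key[i mod 2].
For round: r+5=w, o+3=r, u+5=z, n+3=q, d+5=i.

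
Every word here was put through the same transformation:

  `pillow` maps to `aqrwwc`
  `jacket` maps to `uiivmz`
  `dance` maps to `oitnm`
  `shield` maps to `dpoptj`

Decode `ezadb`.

A repeating key of period 3 is used — shifts +11, +8, +6 over and over.
Decoding ezadb: e−11=t, z−8=r, a−6=u, d−11=s, b−8=t.

trust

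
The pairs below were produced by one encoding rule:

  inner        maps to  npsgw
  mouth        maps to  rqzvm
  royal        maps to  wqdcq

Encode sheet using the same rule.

xjjgy

Shifts by position in inner: pos 0: i→n (+5), pos 1: n→p (+2), pos 2: n→s (+5), pos 3: e→g (+2) — repeating every 2. It's a Vigenère-style cipher with numeric key [5,2]: position i shifts by key[i mod 2].
For sheet: s+5=x, h+2=j, e+5=j, e+2=g, t+5=y.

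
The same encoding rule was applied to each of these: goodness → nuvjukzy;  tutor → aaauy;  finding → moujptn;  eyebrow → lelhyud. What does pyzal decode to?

issue

Shifts by position in goodness: pos 0: g→n (+7), pos 1: o→u (+6), pos 2: o→v (+7), pos 3: d→j (+6) — repeating every 2. It's a Vigenère-style cipher with numeric key [7,6]: position i shifts by key[i mod 2].
Undoing it on pyzal: p−7=i, y−6=s, z−7=s, a−6=u, l−7=e.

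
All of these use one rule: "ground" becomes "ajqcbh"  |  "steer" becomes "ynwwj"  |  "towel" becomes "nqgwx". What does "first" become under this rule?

lejyn

Treating letters as 0–25, the rule is x ↦ 15x + 14 (mod 26).
For first: f(5)→15·5+14≡11=l; i(8)→15·8+14≡4=e; r(17)→15·17+14≡9=j; s(18)→15·18+14≡24=y; t(19)→15·19+14≡13=n (all mod 26).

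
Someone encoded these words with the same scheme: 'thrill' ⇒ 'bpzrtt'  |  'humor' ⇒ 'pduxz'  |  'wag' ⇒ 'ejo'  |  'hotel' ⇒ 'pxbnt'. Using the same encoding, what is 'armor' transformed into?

jzuxz

The shift depends on letter class: consonant t→b is +8, but vowel i→r is +9. Vowels shift forward by 9 and consonants shift forward by 8.
For armor: a(vowel)+9=j, r(cons)+8=z, m(cons)+8=u, o(vowel)+9=x, r(cons)+8=z.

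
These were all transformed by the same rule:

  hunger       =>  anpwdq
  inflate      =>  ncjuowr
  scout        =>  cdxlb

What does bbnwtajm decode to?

darkness

The output letters match the input read backwards, each shifted +9: hunger reversed is regnuh. The word is reversed, then every letter is shifted forward by 9.
Reversing it on bbnwtajm: shift back: b−9=s, b−9=s, n−9=e, w−9=n, t−9=k, a−9=r, j−9=a, m−9=d → ssenkrad; then reverse → darkness.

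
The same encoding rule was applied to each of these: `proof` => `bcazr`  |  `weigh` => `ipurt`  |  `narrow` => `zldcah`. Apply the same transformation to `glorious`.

Shifts by position in proof: pos 0: p→b (+12), pos 1: r→c (+11), pos 2: o→a (+12), pos 3: o→z (+11) — repeating every 2. A repeating key of period 2 is used — shifts +12, +11 over and over.
On glorious: g+12=s, l+11=w, o+12=a, r+11=c, i+12=u, o+11=z, u+12=g, s+11=d.

swacuzgd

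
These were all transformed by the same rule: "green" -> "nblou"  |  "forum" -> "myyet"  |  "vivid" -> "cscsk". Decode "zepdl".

suite

It's a Vigenère-style cipher with numeric key [7,10]: position i shifts by key[i mod 2].
Reversing it on zepdl: z−7=s, e−10=u, p−7=i, d−10=t, l−7=e.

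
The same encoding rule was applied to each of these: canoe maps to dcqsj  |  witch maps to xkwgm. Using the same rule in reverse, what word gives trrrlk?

sponge

In canoe: c→d is +1, a→c is +2, n→q is +3, o→s is +4 — the shift increases by 1 each position. The shift increases by 1 at each position, starting from +1: 1, 2, 3, ….
Undoing it on trrrlk: t−1=s, r−2=p, r−3=o, r−4=n, l−5=g, k−6=e.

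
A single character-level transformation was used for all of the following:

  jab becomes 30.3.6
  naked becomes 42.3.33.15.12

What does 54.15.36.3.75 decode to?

relay

j(#10)→30 and a(#1)→3: differences scale by 3, so n = 3·pos + 0. With a=1..z=26, the number is 3·pos.
Undoing it on 54.15.36.3.75: 54→(54−0)÷3=18=r, 15→(15−0)÷3=5=e, 36→(36−0)÷3=12=l, 3→(3−0)÷3=1=a, 75→(75−0)÷3=25=y.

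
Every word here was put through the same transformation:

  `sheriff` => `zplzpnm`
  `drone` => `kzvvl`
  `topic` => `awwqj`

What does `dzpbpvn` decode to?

writing

It's a Vigenère-style cipher with numeric key [7,8]: position i shifts by key[i mod 2].
Reversing it on dzpbpvn: d−7=w, z−8=r, p−7=i, b−8=t, p−7=i, v−8=n, n−7=g.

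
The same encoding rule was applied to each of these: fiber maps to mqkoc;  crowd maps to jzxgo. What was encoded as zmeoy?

seven

Letter i (0-indexed) is shifted by i+7, so successive shifts are 7, 8, 9, ….
Reversing it on zmeoy: z−7=s, m−8=e, e−9=v, o−10=e, y−11=n.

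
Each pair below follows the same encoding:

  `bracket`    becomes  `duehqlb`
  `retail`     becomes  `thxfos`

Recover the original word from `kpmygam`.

imitate

In bracket: b→d is +2, r→u is +3, a→e is +4, c→h is +5 — the shift increases by 1 each position. The shift increases by 1 at each position, starting from +2: 2, 3, 4, ….
Decoding kpmygam: k−2=i, p−3=m, m−4=i, y−5=t, g−6=a, a−7=t, m−8=e.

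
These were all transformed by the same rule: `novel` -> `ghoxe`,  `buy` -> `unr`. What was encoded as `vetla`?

Compare letters: n→g is +19, o→h is +19, v→o is +19 — a constant shift. This is a Caesar cipher with shift 19.
Undoing it on vetla: v−19=c, e−19=l, t−19=a, l−19=s, a−19=h.

clash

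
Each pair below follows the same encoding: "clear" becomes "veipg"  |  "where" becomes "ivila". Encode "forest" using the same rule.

The output letters match the input read backwards, each shifted +4: clear reversed is raelc. Read the word backwards and shift each letter +4.
For forest: reverse → tserof; then shift: t+4=x, s+4=w, e+4=i, r+4=v, o+4=s, f+4=j.

xwivsj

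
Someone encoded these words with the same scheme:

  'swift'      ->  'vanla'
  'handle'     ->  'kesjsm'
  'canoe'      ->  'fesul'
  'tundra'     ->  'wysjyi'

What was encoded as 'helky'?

In swift: s→v is +3, w→a is +4, i→n is +5, f→l is +6 — the shift increases by 1 each position. Letter i (0-indexed) is shifted by i+3, so successive shifts are 3, 4, 5, ….
Decoding helky: h−3=e, e−4=a, l−5=g, k−6=e, y−7=r.

eager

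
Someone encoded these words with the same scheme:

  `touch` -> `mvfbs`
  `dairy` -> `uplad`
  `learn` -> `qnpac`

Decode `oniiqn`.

Each letter's alphabet position (a=0..z=25) is mapped through 19·x+15 mod 26 — an affine cipher.
Undoing it on oniiqn: o(14)→11·(14−15)≡15=p; n(13)→11·(13−15)≡4=e; i(8)→11·(8−15)≡1=b; i(8)→11·(8−15)≡1=b; q(16)→11·(16−15)≡11=l; n(13)→11·(13−15)≡4=e (all mod 26).

pebble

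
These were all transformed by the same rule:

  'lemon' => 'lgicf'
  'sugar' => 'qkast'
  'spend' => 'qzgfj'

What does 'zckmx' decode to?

pouch

l(11)→l(11) and e(4)→g(6) fit y≡23x+18 (mod 26); the inverse of 23 mod 26 is 17. Treating letters as 0–25, the rule is x ↦ 23x + 18 (mod 26).
Reversing it on zckmx: z(25)→17·(25−18)≡15=p; c(2)→17·(2−18)≡14=o; k(10)→17·(10−18)≡20=u; m(12)→17·(12−18)≡2=c; x(23)→17·(23−18)≡7=h (all mod 26).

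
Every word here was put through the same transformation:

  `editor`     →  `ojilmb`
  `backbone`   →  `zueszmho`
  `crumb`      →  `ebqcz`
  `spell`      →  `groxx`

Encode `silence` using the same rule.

e(4)→o(14) and d(3)→j(9) fit y≡5x+20 (mod 26); the inverse of 5 mod 26 is 21. Treating letters as 0–25, the rule is x ↦ 5x + 20 (mod 26).
On silence: s(18)→5·18+20≡6=g; i(8)→5·8+20≡8=i; l(11)→5·11+20≡23=x; e(4)→5·4+20≡14=o; n(13)→5·13+20≡7=h; c(2)→5·2+20≡4=e; e(4)→5·4+20≡14=o (all mod 26).

gixoheo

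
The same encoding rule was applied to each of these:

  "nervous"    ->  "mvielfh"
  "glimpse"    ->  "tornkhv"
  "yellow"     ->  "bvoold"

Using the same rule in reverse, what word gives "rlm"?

ion

This is the alphabet-reversal cipher (Atbash): a becomes z, b becomes y, etc.
Undoing it on rlm: r↔i, l↔o, m↔n.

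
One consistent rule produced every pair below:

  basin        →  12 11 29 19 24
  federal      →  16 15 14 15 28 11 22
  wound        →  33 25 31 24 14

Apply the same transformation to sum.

b is letter #2 and maps to 12: an offset of 10. Each letter is replaced by its alphabet position (a=1..z=26) + 10.
For sum: s=19→29, u=21→31, m=13→23.

29 31 23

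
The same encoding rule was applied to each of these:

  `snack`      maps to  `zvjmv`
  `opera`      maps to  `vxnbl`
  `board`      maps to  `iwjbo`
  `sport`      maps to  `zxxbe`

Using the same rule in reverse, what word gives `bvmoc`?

under

In snack: s→z is +7, n→v is +8, a→j is +9, c→m is +10 — the shift increases by 1 each position. Letter i (0-indexed) is shifted by i+7, so successive shifts are 7, 8, 9, ….
Reversing it on bvmoc: b−7=u, v−8=n, m−9=d, o−10=e, c−11=r.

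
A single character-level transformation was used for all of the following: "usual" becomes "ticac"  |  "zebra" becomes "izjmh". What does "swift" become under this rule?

The output letters match the input read backwards, each shifted +8: usual reversed is lausu. The word is reversed, then every letter is shifted forward by 8.
For swift: reverse → tfiws; then shift: t+8=b, f+8=n, i+8=q, w+8=e, s+8=a.

bnqea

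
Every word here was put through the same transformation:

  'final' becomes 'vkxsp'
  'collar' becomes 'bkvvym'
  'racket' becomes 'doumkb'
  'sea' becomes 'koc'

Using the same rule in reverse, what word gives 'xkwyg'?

woman

The output letters match the input read backwards, each shifted +10: final reversed is lanif. Read the word backwards and shift each letter +10.
Decoding xkwyg: shift back: x−10=n, k−10=a, w−10=m, y−10=o, g−10=w → namow; then reverse → woman.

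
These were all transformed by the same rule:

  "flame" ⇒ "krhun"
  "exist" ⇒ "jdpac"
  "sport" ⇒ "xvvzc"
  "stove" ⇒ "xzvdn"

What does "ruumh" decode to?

money

In flame: f→k is +5, l→r is +6, a→h is +7, m→u is +8 — the shift increases by 1 each position. Each letter shifts forward by (position + 5), i.e. 5, 6, 7, … — the shift grows by one for each successive letter.
Reversing it on ruumh: r−5=m, u−6=o, u−7=n, m−8=e, h−9=y.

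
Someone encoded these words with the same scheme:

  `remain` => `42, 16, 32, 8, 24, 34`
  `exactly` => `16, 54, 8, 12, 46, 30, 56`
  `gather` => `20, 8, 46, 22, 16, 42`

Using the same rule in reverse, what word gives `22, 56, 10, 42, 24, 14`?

r(#18)→42 and e(#5)→16: differences scale by 2, so n = 2·pos + 6. Each letter becomes 2×(its alphabet position, a=1..z=26) + 6.
Reversing it on 22, 56, 10, 42, 24, 14: 22→(22−6)÷2=8=h, 56→(56−6)÷2=25=y, 10→(10−6)÷2=2=b, 42→(42−6)÷2=18=r, 24→(24−6)÷2=9=i, 14→(14−6)÷2=4=d.

hybrid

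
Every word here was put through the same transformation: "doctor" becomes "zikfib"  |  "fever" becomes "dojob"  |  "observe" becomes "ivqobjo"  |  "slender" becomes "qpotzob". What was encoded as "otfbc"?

Treating letters as 0–25, the rule is x ↦ 15x + 6 (mod 26).
Reversing it on otfbc: o(14)→7·(14−6)≡4=e; t(19)→7·(19−6)≡13=n; f(5)→7·(5−6)≡19=t; b(1)→7·(1−6)≡17=r; c(2)→7·(2−6)≡24=y (all mod 26).

entry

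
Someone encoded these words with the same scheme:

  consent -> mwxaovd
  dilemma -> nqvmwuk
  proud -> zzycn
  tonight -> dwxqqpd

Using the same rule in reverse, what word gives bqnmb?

Shifts by position in consent: pos 0: c→m (+10), pos 1: o→w (+8), pos 2: n→x (+10), pos 3: s→a (+8) — repeating every 2. It's a Vigenère-style cipher with numeric key [10,8]: position i shifts by key[i mod 2].
Undoing it on bqnmb: b−10=r, q−8=i, n−10=d, m−8=e, b−10=r.

rider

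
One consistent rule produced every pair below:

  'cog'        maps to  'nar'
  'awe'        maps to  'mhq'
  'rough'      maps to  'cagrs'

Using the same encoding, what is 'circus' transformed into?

nucngd

The shift depends on letter class: consonant c→n is +11, but vowel o→a is +12. Two shifts are in play — +12 for a/e/i/o/u, +11 for every other letter.
For circus: c(cons)+11=n, i(vowel)+12=u, r(cons)+11=c, c(cons)+11=n, u(vowel)+12=g, s(cons)+11=d.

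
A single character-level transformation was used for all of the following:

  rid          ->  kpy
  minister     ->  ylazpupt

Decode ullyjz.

screen

The word is reversed, then every letter is shifted forward by 7.
Undoing it on ullyjz: shift back: u−7=n, l−7=e, l−7=e, y−7=r, j−7=c, z−7=s → neercs; then reverse → screen.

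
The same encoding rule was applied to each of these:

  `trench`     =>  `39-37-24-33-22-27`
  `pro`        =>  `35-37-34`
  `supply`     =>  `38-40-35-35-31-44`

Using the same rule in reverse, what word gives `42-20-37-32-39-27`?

warmth

The number is (letter's place in the alphabet, a=1) + 19.
Reversing it on 42-20-37-32-39-27: 42→(42−19)÷1=23=w, 20→(20−19)÷1=1=a, 37→(37−19)÷1=18=r, 32→(32−19)÷1=13=m, 39→(39−19)÷1=20=t, 27→(27−19)÷1=8=h.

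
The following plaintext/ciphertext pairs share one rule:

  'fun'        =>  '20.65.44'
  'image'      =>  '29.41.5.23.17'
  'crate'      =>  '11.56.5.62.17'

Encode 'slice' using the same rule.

The formula is n = 3×(alphabet index, a=1) + 2.
On slice: s=19→59, l=12→38, i=9→29, c=3→11, e=5→17.

59.38.29.11.17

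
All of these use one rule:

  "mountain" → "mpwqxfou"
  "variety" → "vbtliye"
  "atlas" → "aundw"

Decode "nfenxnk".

In mountain: m→m is +0, o→p is +1, u→w is +2, n→q is +3 — the shift increases by 1 each position. The shift increases by 1 at each position, starting from +0: 0, 1, 2, ….
Reversing it on nfenxnk: n−0=n, f−1=e, e−2=c, n−3=k, x−4=t, n−5=i, k−6=e.

necktie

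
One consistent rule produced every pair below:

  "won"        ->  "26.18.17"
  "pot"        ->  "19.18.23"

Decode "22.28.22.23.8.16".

w is letter #23 and maps to 26: an offset of 3. Each letter is replaced by its alphabet position (a=1..z=26) + 3.
Undoing it on 22.28.22.23.8.16: 22→(22−3)÷1=19=s, 28→(28−3)÷1=25=y, 22→(22−3)÷1=19=s, 23→(23−3)÷1=20=t, 8→(8−3)÷1=5=e, 16→(16−3)÷1=13=m.

system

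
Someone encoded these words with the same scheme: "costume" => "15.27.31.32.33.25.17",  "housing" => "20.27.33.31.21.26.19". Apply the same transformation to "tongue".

32.27.26.19.33.17

Each letter is replaced by its alphabet position (a=1..z=26) + 12.
Applying it to tongue: t=20→32, o=15→27, n=14→26, g=7→19, u=21→33, e=5→17.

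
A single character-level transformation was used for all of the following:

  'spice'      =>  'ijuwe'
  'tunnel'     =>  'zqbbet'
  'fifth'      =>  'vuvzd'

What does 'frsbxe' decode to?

s(18)→i(8) and p(15)→j(9) fit y≡17x+14 (mod 26); the inverse of 17 mod 26 is 23. Each letter's alphabet position (a=0..z=25) is mapped through 17·x+14 mod 26 — an affine cipher.
Reversing it on frsbxe: f(5)→23·(5−14)≡1=b; r(17)→23·(17−14)≡17=r; s(18)→23·(18−14)≡14=o; b(1)→23·(1−14)≡13=n; x(23)→23·(23−14)≡25=z; e(4)→23·(4−14)≡4=e (all mod 26).

bronze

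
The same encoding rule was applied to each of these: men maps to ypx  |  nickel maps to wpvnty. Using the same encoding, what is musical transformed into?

Read the word backwards and shift each letter +11.
Applying it to musical: reverse → lacisum; then shift: l+11=w, a+11=l, c+11=n, i+11=t, s+11=d, u+11=f, m+11=x.

wlntdfx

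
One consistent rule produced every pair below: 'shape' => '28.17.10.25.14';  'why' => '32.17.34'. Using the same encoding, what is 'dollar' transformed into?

s is letter #19 and maps to 28: an offset of 9. Letters become their 1-based position plus 9 (so a→10, b→11, …).
For dollar: d=4→13, o=15→24, l=12→21, l=12→21, a=1→10, r=18→27.

13.24.21.21.10.27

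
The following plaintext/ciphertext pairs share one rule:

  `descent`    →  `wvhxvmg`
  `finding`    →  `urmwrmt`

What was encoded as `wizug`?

Each pair mirrors across the alphabet (d↔w, e↔v, s↔h): positions sum to 25. Each letter is replaced by its mirror in the alphabet: a↔z, b↔y, c↔x, and so on (the Atbash cipher).
Undoing it on wizug: w↔d, i↔r, z↔a, u↔f, g↔t.

draft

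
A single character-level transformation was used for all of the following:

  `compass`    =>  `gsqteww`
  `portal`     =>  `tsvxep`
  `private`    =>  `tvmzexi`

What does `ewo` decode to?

Compare letters: c→g is +4, o→s is +4, m→q is +4 — a constant shift. Each letter is shifted forward by 4 in the alphabet (a Caesar shift of +4).
Undoing it on ewo: e−4=a, w−4=s, o−4=k.

ask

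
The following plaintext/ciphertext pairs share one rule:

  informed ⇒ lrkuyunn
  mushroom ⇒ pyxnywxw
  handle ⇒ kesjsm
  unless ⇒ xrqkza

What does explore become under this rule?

The shift increases by 1 at each position, starting from +3: 3, 4, 5, ….
Applying it to explore: e+3=h, x+4=b, p+5=u, l+6=r, o+7=v, r+8=z, e+9=n.

hburvzn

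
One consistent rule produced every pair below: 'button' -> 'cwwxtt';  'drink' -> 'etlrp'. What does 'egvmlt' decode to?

Each letter shifts forward by (position + 1), i.e. 1, 2, 3, … — the shift grows by one for each successive letter.
Undoing it on egvmlt: e−1=d, g−2=e, v−3=s, m−4=i, l−5=g, t−6=n.

design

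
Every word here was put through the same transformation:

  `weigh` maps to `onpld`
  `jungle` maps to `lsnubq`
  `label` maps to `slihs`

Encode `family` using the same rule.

The output letters match the input read backwards, each shifted +7: weigh reversed is hgiew. The word is reversed, then every letter is shifted forward by 7.
For family: reverse → ylimaf; then shift: y+7=f, l+7=s, i+7=p, m+7=t, a+7=h, f+7=m.

fspthm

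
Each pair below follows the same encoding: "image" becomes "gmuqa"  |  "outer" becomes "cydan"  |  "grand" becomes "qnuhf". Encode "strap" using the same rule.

i(8)→g(6) and m(12)→m(12) fit y≡21x+20 (mod 26); the inverse of 21 mod 26 is 5. Each letter's alphabet position (a=0..z=25) is mapped through 21·x+20 mod 26 — an affine cipher.
For strap: s(18)→21·18+20≡8=i; t(19)→21·19+20≡3=d; r(17)→21·17+20≡13=n; a(0)→21·0+20≡20=u; p(15)→21·15+20≡23=x (all mod 26).

idnux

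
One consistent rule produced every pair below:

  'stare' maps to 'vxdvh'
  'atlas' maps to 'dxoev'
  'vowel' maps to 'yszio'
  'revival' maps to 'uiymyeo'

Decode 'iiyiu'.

fever

Shifts by position in stare: pos 0: s→v (+3), pos 1: t→x (+4), pos 2: a→d (+3), pos 3: r→v (+4) — repeating every 2. It's a Vigenère-style cipher with numeric key [3,4]: position i shifts by key[i mod 2].
Reversing it on iiyiu: i−3=f, i−4=e, y−3=v, i−4=e, u−3=r.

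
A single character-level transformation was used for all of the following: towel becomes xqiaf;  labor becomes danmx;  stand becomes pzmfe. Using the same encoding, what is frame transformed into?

qymdr

The output letters match the input read backwards, each shifted +12: towel reversed is lewot. The word is reversed, then every letter is shifted forward by 12.
Applying it to frame: reverse → emarf; then shift: e+12=q, m+12=y, a+12=m, r+12=d, f+12=r.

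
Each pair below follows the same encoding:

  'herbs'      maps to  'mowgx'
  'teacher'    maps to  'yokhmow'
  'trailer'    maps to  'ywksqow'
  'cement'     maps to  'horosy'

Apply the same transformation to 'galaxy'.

lkqkcd

The shift depends on letter class: consonant h→m is +5, but vowel e→o is +10. Two shifts are in play — +10 for a/e/i/o/u, +5 for every other letter.
On galaxy: g(cons)+5=l, a(vowel)+10=k, l(cons)+5=q, a(vowel)+10=k, x(cons)+5=c, y(cons)+5=d.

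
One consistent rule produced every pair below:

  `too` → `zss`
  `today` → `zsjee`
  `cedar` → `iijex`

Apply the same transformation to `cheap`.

The shift depends on letter class: consonant t→z is +6, but vowel o→s is +4. Two shifts are in play — +4 for a/e/i/o/u, +6 for every other letter.
On cheap: c(cons)+6=i, h(cons)+6=n, e(vowel)+4=i, a(vowel)+4=e, p(cons)+6=v.

iniev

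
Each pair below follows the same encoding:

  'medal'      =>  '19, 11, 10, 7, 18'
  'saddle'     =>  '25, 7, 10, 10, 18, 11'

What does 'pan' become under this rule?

The number is (letter's place in the alphabet, a=1) + 6.
On pan: p=16→22, a=1→7, n=14→20.

22, 7, 20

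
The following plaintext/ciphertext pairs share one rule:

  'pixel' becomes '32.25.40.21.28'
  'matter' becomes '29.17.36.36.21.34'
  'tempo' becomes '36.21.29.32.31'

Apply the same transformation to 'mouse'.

29.31.37.35.21

p is letter #16 and maps to 32: an offset of 16. The number is (letter's place in the alphabet, a=1) + 16.
On mouse: m=13→29, o=15→31, u=21→37, s=19→35, e=5→21.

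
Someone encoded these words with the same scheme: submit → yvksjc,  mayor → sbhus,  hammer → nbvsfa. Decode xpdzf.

Shifts by position in submit: pos 0: s→y (+6), pos 1: u→v (+1), pos 2: b→k (+9), pos 3: m→s (+6), pos 4: i→j (+1), pos 5: t→c (+9) — repeating every 3. A repeating key of period 3 is used — shifts +6, +1, +9 over and over.
Undoing it on xpdzf: x−6=r, p−1=o, d−9=u, z−6=t, f−1=e.

route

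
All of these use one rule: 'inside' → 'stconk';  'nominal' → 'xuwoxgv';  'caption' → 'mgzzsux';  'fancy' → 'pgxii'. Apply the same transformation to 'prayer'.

zxkeox

Shifts by position in inside: pos 0: i→s (+10), pos 1: n→t (+6), pos 2: s→c (+10), pos 3: i→o (+6) — repeating every 2. The shifts repeat in a cycle of length 2: positions 0,1,… shift by +10, +6, then the pattern repeats.
For prayer: p+10=z, r+6=x, a+10=k, y+6=e, e+10=o, r+6=x.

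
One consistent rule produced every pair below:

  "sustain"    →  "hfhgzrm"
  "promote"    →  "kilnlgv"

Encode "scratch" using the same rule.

hxizgxs

Each letter is replaced by its mirror in the alphabet: a↔z, b↔y, c↔x, and so on (the Atbash cipher).
On scratch: s↔h, c↔x, r↔i, a↔z, t↔g, c↔x, h↔s.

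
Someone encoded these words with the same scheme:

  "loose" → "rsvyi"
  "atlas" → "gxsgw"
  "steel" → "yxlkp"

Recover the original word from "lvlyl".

It's a Vigenère-style cipher with numeric key [6,4,7]: position i shifts by key[i mod 3].
Reversing it on lvlyl: l−6=f, v−4=r, l−7=e, y−6=s, l−4=h.

fresh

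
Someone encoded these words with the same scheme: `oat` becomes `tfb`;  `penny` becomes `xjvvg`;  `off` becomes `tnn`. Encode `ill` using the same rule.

ntt

The shift depends on letter class: consonant t→b is +8, but vowel o→t is +5. The rule splits by letter class: vowels +5, consonants +8.
Applying it to ill: i(vowel)+5=n, l(cons)+8=t, l(cons)+8=t.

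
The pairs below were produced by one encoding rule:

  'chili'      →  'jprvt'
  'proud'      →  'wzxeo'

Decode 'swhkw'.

loyal

Letter i (0-indexed) is shifted by i+7, so successive shifts are 7, 8, 9, ….
Reversing it on swhkw: s−7=l, w−8=o, h−9=y, k−10=a, w−11=l.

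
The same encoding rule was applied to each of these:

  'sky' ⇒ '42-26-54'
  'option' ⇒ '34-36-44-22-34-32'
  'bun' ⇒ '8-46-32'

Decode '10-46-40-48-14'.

curve

s(#19)→42 and k(#11)→26: differences scale by 2, so n = 2·pos + 4. The formula is n = 2×(alphabet index, a=1) + 4.
Decoding 10-46-40-48-14: 10→(10−4)÷2=3=c, 46→(46−4)÷2=21=u, 40→(40−4)÷2=18=r, 48→(48−4)÷2=22=v, 14→(14−4)÷2=5=e.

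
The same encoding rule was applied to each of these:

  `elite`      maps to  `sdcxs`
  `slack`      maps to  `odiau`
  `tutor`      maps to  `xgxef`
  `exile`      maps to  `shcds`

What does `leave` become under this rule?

dsips

Each letter's alphabet position (a=0..z=25) is mapped through 9·x+8 mod 26 — an affine cipher.
Applying it to leave: l(11)→9·11+8≡3=d; e(4)→9·4+8≡18=s; a(0)→9·0+8≡8=i; v(21)→9·21+8≡15=p; e(4)→9·4+8≡18=s (all mod 26).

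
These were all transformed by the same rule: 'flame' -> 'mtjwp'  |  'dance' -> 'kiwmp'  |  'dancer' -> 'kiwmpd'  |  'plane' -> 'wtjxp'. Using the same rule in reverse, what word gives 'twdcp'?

mouse

In flame: f→m is +7, l→t is +8, a→j is +9, m→w is +10 — the shift increases by 1 each position. Letter i (0-indexed) is shifted by i+7, so successive shifts are 7, 8, 9, ….
Undoing it on twdcp: t−7=m, w−8=o, d−9=u, c−10=s, p−11=e.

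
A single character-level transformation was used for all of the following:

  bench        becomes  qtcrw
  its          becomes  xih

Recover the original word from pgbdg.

armor

Every letter moves 15 places later in the alphabet, wrapping around z→a.
Undoing it on pgbdg: p−15=a, g−15=r, b−15=m, d−15=o, g−15=r.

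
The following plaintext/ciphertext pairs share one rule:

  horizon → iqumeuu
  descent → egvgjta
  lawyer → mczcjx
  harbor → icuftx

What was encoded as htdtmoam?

In horizon: h→i is +1, o→q is +2, r→u is +3, i→m is +4 — the shift increases by 1 each position. Each letter shifts forward by (position + 1), i.e. 1, 2, 3, … — the shift grows by one for each successive letter.
Reversing it on htdtmoam: h−1=g, t−2=r, d−3=a, t−4=p, m−5=h, o−6=i, a−7=t, m−8=e.

graphite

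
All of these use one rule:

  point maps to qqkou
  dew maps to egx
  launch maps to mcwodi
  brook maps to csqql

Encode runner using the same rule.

Two shifts are in play — +2 for a/e/i/o/u, +1 for every other letter.
For runner: r(cons)+1=s, u(vowel)+2=w, n(cons)+1=o, n(cons)+1=o, e(vowel)+2=g, r(cons)+1=s.

swoogs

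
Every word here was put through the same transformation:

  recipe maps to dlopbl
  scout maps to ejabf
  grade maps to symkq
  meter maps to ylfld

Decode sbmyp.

Shifts by position in recipe: pos 0: r→d (+12), pos 1: e→l (+7), pos 2: c→o (+12), pos 3: i→p (+7) — repeating every 2. The shifts repeat in a cycle of length 2: positions 0,1,… shift by +12, +7, then the pattern repeats.
Decoding sbmyp: s−12=g, b−7=u, m−12=a, y−7=r, p−12=d.

guard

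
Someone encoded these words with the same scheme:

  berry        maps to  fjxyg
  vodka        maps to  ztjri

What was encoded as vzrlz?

ruler

In berry: b→f is +4, e→j is +5, r→x is +6, r→y is +7 — the shift increases by 1 each position. Each letter shifts forward by (position + 4), i.e. 4, 5, 6, … — the shift grows by one for each successive letter.
Reversing it on vzrlz: v−4=r, z−5=u, r−6=l, l−7=e, z−8=r.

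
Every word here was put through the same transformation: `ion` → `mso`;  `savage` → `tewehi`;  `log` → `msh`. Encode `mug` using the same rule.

Two shifts are in play — +4 for a/e/i/o/u, +1 for every other letter.
On mug: m(cons)+1=n, u(vowel)+4=y, g(cons)+1=h.

nyh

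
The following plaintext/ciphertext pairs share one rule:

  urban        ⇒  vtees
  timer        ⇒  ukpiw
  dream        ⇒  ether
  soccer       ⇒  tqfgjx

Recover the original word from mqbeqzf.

loyalty

In urban: u→v is +1, r→t is +2, b→e is +3, a→e is +4 — the shift increases by 1 each position. Letter i (0-indexed) is shifted by i+1, so successive shifts are 1, 2, 3, ….
Decoding mqbeqzf: m−1=l, q−2=o, b−3=y, e−4=a, q−5=l, z−6=t, f−7=y.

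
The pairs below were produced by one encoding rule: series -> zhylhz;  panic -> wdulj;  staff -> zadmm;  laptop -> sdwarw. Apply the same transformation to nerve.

The shift depends on letter class: consonant s→z is +7, but vowel e→h is +3. The rule splits by letter class: vowels +3, consonants +7.
For nerve: n(cons)+7=u, e(vowel)+3=h, r(cons)+7=y, v(cons)+7=c, e(vowel)+3=h.

uhych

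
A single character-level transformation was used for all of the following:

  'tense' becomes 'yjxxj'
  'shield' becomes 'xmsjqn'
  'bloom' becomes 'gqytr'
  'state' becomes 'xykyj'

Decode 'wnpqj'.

rifle

It's a Vigenère-style cipher with numeric key [5,5,10]: position i shifts by key[i mod 3].
Undoing it on wnpqj: w−5=r, n−5=i, p−10=f, q−5=l, j−5=e.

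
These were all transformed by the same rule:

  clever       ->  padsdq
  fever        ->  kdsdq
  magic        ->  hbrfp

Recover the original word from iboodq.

banner

c(2)→p(15) and l(11)→a(0) fit y≡7x+1 (mod 26); the inverse of 7 mod 26 is 15. Each letter's alphabet position (a=0..z=25) is mapped through 7·x+1 mod 26 — an affine cipher.
Undoing it on iboodq: i(8)→15·(8−1)≡1=b; b(1)→15·(1−1)≡0=a; o(14)→15·(14−1)≡13=n; o(14)→15·(14−1)≡13=n; d(3)→15·(3−1)≡4=e; q(16)→15·(16−1)≡17=r (all mod 26).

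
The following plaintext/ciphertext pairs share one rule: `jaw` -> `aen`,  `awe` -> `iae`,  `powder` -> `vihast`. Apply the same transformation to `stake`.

ioexw

Read the word backwards and shift each letter +4.
Applying it to stake: reverse → ekats; then shift: e+4=i, k+4=o, a+4=e, t+4=x, s+4=w.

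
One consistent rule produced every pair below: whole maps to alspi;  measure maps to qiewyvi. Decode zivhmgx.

verdict

Each letter is shifted forward by 4 in the alphabet (a Caesar shift of +4).
Undoing it on zivhmgx: z−4=v, i−4=e, v−4=r, h−4=d, m−4=i, g−4=c, x−4=t.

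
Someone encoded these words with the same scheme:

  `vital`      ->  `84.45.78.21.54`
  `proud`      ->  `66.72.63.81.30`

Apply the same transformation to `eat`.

v(#22)→84 and i(#9)→45: differences scale by 3, so n = 3·pos + 18. Each letter becomes 3×(its alphabet position, a=1..z=26) + 18.
Applying it to eat: e=5→33, a=1→21, t=20→78.

33.21.78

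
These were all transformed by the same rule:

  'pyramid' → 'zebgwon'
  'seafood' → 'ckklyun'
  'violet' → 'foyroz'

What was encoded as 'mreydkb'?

cluster

Shifts by position in pyramid: pos 0: p→z (+10), pos 1: y→e (+6), pos 2: r→b (+10), pos 3: a→g (+6) — repeating every 2. The shifts repeat in a cycle of length 2: positions 0,1,… shift by +10, +6, then the pattern repeats.
Undoing it on mreydkb: m−10=c, r−6=l, e−10=u, y−6=s, d−10=t, k−6=e, b−10=r.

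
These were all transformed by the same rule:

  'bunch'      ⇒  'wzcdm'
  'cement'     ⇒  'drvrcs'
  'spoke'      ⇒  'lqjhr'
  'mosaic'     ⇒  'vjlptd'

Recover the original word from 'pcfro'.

angel

b(1)→w(22) and u(20)→z(25) fit y≡7x+15 (mod 26); the inverse of 7 mod 26 is 15. Each letter's alphabet position (a=0..z=25) is mapped through 7·x+15 mod 26 — an affine cipher.
Reversing it on pcfro: p(15)→15·(15−15)≡0=a; c(2)→15·(2−15)≡13=n; f(5)→15·(5−15)≡6=g; r(17)→15·(17−15)≡4=e; o(14)→15·(14−15)≡11=l (all mod 26).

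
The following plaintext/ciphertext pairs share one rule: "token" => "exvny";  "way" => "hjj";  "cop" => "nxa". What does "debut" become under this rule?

onmde

Vowels shift forward by 9 and consonants shift forward by 11.
For debut: d(cons)+11=o, e(vowel)+9=n, b(cons)+11=m, u(vowel)+9=d, t(cons)+11=e.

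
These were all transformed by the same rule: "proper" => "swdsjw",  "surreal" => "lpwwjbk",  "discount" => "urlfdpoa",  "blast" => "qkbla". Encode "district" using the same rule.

urlawrfa

Treating letters as 0–25, the rule is x ↦ 15x + 1 (mod 26).
On district: d(3)→15·3+1≡20=u; i(8)→15·8+1≡17=r; s(18)→15·18+1≡11=l; t(19)→15·19+1≡0=a; r(17)→15·17+1≡22=w; i(8)→15·8+1≡17=r; c(2)→15·2+1≡5=f; t(19)→15·19+1≡0=a (all mod 26).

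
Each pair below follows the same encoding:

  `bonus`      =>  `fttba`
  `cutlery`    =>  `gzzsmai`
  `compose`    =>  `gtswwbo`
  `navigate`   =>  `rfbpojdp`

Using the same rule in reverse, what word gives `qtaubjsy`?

In bonus: b→f is +4, o→t is +5, n→t is +6, u→b is +7 — the shift increases by 1 each position. Each letter shifts forward by (position + 4), i.e. 4, 5, 6, … — the shift grows by one for each successive letter.
Reversing it on qtaubjsy: q−4=m, t−5=o, a−6=u, u−7=n, b−8=t, j−9=a, s−10=i, y−11=n.

mountain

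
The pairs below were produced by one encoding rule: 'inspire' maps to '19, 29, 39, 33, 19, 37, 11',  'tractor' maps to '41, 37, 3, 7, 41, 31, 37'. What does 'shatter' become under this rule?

i(#9)→19 and n(#14)→29: differences scale by 2, so n = 2·pos + 1. With a=1..z=26, the number is 2·pos + 1.
On shatter: s=19→39, h=8→17, a=1→3, t=20→41, t=20→41, e=5→11, r=18→37.

39, 17, 3, 41, 41, 11, 37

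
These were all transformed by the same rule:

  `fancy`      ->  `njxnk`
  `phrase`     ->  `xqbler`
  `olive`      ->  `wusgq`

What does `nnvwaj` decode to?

In fancy: f→n is +8, a→j is +9, n→x is +10, c→n is +11 — the shift increases by 1 each position. The shift increases by 1 at each position, starting from +8: 8, 9, 10, ….
Reversing it on nnvwaj: n−8=f, n−9=e, v−10=l, w−11=l, a−12=o, j−13=w.

fellow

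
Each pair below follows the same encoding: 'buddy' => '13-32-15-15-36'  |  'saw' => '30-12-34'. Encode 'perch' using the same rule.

27-16-29-14-19

b is letter #2 and maps to 13: an offset of 11. Each letter is replaced by its alphabet position (a=1..z=26) + 11.
On perch: p=16→27, e=5→16, r=18→29, c=3→14, h=8→19.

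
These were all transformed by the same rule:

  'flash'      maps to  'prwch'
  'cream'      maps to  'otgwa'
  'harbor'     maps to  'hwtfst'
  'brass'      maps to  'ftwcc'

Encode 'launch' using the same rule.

rwujoh

f(5)→p(15) and l(11)→r(17) fit y≡9x+22 (mod 26); the inverse of 9 mod 26 is 3. This is an affine cipher: with a=0,…,z=25, each position x becomes (9x+22) mod 26.
Applying it to launch: l(11)→9·11+22≡17=r; a(0)→9·0+22≡22=w; u(20)→9·20+22≡20=u; n(13)→9·13+22≡9=j; c(2)→9·2+22≡14=o; h(7)→9·7+22≡7=h (all mod 26).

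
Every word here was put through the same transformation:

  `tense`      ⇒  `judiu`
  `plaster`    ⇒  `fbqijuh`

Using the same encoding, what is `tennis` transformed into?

Compare letters: t→j is +16, e→u is +16, n→d is +16 — a constant shift. Each letter is shifted forward by 16 in the alphabet (a Caesar shift of +16).
On tennis: t+16=j, e+16=u, n+16=d, n+16=d, i+16=y, s+16=i.

juddyi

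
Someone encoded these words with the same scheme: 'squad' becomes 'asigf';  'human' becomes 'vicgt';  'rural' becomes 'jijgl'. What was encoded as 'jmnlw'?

rifle

s(18)→a(0) and q(16)→s(18) fit y≡17x+6 (mod 26); the inverse of 17 mod 26 is 23. Treating letters as 0–25, the rule is x ↦ 17x + 6 (mod 26).
Undoing it on jmnlw: j(9)→23·(9−6)≡17=r; m(12)→23·(12−6)≡8=i; n(13)→23·(13−6)≡5=f; l(11)→23·(11−6)≡11=l; w(22)→23·(22−6)≡4=e (all mod 26).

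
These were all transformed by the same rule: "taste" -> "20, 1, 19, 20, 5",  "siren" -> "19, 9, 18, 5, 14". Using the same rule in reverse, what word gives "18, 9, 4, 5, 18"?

rider

Letters become their 1-indexed alphabet positions: a=1 … z=26.
Reversing it on 18, 9, 4, 5, 18: 18=r, 9=i, 4=d, 5=e, 18=r.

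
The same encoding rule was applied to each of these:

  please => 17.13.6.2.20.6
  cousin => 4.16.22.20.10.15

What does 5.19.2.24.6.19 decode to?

Each letter is replaced by its alphabet position (a=1..z=26) + 1.
Decoding 5.19.2.24.6.19: 5→(5−1)÷1=4=d, 19→(19−1)÷1=18=r, 2→(2−1)÷1=1=a, 24→(24−1)÷1=23=w, 6→(6−1)÷1=5=e, 19→(19−1)÷1=18=r.

drawer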